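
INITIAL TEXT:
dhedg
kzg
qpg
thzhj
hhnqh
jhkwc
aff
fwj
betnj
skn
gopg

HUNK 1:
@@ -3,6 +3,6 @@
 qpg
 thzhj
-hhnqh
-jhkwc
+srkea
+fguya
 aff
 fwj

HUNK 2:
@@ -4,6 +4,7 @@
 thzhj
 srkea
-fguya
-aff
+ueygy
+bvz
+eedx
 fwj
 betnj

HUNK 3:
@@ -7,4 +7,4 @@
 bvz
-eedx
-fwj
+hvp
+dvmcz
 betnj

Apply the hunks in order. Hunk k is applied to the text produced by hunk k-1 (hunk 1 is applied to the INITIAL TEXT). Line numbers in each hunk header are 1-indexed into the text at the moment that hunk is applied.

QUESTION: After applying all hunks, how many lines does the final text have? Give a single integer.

Answer: 12

Derivation:
Hunk 1: at line 3 remove [hhnqh,jhkwc] add [srkea,fguya] -> 11 lines: dhedg kzg qpg thzhj srkea fguya aff fwj betnj skn gopg
Hunk 2: at line 4 remove [fguya,aff] add [ueygy,bvz,eedx] -> 12 lines: dhedg kzg qpg thzhj srkea ueygy bvz eedx fwj betnj skn gopg
Hunk 3: at line 7 remove [eedx,fwj] add [hvp,dvmcz] -> 12 lines: dhedg kzg qpg thzhj srkea ueygy bvz hvp dvmcz betnj skn gopg
Final line count: 12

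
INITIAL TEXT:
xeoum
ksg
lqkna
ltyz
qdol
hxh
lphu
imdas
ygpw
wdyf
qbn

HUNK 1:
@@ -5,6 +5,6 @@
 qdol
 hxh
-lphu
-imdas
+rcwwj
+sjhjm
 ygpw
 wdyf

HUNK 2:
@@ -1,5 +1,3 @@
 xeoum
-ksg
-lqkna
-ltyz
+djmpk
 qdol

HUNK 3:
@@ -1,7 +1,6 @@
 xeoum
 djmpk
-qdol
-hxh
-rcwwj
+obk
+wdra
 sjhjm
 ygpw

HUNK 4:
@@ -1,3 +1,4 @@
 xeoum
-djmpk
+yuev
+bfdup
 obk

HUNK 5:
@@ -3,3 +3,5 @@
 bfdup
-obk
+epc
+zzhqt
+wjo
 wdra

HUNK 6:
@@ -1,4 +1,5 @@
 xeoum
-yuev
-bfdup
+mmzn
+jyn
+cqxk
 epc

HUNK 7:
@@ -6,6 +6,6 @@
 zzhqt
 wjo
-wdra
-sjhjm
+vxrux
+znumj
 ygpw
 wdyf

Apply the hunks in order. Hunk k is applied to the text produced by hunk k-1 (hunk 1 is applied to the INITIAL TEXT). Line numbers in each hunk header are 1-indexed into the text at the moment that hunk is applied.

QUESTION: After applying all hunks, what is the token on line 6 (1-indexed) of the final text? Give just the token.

Answer: zzhqt

Derivation:
Hunk 1: at line 5 remove [lphu,imdas] add [rcwwj,sjhjm] -> 11 lines: xeoum ksg lqkna ltyz qdol hxh rcwwj sjhjm ygpw wdyf qbn
Hunk 2: at line 1 remove [ksg,lqkna,ltyz] add [djmpk] -> 9 lines: xeoum djmpk qdol hxh rcwwj sjhjm ygpw wdyf qbn
Hunk 3: at line 1 remove [qdol,hxh,rcwwj] add [obk,wdra] -> 8 lines: xeoum djmpk obk wdra sjhjm ygpw wdyf qbn
Hunk 4: at line 1 remove [djmpk] add [yuev,bfdup] -> 9 lines: xeoum yuev bfdup obk wdra sjhjm ygpw wdyf qbn
Hunk 5: at line 3 remove [obk] add [epc,zzhqt,wjo] -> 11 lines: xeoum yuev bfdup epc zzhqt wjo wdra sjhjm ygpw wdyf qbn
Hunk 6: at line 1 remove [yuev,bfdup] add [mmzn,jyn,cqxk] -> 12 lines: xeoum mmzn jyn cqxk epc zzhqt wjo wdra sjhjm ygpw wdyf qbn
Hunk 7: at line 6 remove [wdra,sjhjm] add [vxrux,znumj] -> 12 lines: xeoum mmzn jyn cqxk epc zzhqt wjo vxrux znumj ygpw wdyf qbn
Final line 6: zzhqt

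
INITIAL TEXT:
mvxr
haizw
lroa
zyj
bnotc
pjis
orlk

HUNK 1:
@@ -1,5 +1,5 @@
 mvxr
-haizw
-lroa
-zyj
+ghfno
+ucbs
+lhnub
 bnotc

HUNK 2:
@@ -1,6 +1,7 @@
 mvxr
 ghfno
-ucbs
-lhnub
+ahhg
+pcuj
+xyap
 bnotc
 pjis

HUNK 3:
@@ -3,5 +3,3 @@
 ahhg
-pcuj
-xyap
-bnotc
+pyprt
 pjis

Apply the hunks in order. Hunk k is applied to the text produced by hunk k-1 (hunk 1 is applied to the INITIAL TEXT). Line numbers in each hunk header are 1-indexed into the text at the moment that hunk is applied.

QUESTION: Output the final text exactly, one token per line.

Answer: mvxr
ghfno
ahhg
pyprt
pjis
orlk

Derivation:
Hunk 1: at line 1 remove [haizw,lroa,zyj] add [ghfno,ucbs,lhnub] -> 7 lines: mvxr ghfno ucbs lhnub bnotc pjis orlk
Hunk 2: at line 1 remove [ucbs,lhnub] add [ahhg,pcuj,xyap] -> 8 lines: mvxr ghfno ahhg pcuj xyap bnotc pjis orlk
Hunk 3: at line 3 remove [pcuj,xyap,bnotc] add [pyprt] -> 6 lines: mvxr ghfno ahhg pyprt pjis orlk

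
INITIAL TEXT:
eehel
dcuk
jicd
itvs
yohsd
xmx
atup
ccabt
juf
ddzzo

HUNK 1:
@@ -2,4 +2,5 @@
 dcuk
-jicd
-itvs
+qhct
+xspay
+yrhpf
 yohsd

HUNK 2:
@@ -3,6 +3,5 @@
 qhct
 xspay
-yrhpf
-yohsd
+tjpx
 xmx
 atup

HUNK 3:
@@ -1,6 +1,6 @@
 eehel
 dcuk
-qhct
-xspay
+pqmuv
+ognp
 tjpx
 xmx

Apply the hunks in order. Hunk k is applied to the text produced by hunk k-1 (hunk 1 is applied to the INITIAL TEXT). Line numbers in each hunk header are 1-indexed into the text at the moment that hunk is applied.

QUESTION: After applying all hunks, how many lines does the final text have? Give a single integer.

Hunk 1: at line 2 remove [jicd,itvs] add [qhct,xspay,yrhpf] -> 11 lines: eehel dcuk qhct xspay yrhpf yohsd xmx atup ccabt juf ddzzo
Hunk 2: at line 3 remove [yrhpf,yohsd] add [tjpx] -> 10 lines: eehel dcuk qhct xspay tjpx xmx atup ccabt juf ddzzo
Hunk 3: at line 1 remove [qhct,xspay] add [pqmuv,ognp] -> 10 lines: eehel dcuk pqmuv ognp tjpx xmx atup ccabt juf ddzzo
Final line count: 10

Answer: 10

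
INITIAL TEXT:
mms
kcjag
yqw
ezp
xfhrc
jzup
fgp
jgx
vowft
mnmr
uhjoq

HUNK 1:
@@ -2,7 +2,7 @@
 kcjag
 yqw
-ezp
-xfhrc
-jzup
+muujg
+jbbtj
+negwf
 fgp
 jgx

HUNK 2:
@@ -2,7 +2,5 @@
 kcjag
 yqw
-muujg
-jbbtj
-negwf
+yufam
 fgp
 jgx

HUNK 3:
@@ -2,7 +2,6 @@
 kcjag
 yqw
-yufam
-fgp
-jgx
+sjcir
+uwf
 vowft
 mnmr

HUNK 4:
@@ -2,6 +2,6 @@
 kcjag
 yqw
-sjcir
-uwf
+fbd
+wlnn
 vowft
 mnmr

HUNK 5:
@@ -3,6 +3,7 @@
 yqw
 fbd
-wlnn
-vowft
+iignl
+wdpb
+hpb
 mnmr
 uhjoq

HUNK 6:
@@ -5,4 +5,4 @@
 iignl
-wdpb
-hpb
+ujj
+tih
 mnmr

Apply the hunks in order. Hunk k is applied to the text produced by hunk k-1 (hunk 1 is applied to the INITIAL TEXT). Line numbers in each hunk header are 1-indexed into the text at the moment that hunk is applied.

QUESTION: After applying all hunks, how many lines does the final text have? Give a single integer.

Answer: 9

Derivation:
Hunk 1: at line 2 remove [ezp,xfhrc,jzup] add [muujg,jbbtj,negwf] -> 11 lines: mms kcjag yqw muujg jbbtj negwf fgp jgx vowft mnmr uhjoq
Hunk 2: at line 2 remove [muujg,jbbtj,negwf] add [yufam] -> 9 lines: mms kcjag yqw yufam fgp jgx vowft mnmr uhjoq
Hunk 3: at line 2 remove [yufam,fgp,jgx] add [sjcir,uwf] -> 8 lines: mms kcjag yqw sjcir uwf vowft mnmr uhjoq
Hunk 4: at line 2 remove [sjcir,uwf] add [fbd,wlnn] -> 8 lines: mms kcjag yqw fbd wlnn vowft mnmr uhjoq
Hunk 5: at line 3 remove [wlnn,vowft] add [iignl,wdpb,hpb] -> 9 lines: mms kcjag yqw fbd iignl wdpb hpb mnmr uhjoq
Hunk 6: at line 5 remove [wdpb,hpb] add [ujj,tih] -> 9 lines: mms kcjag yqw fbd iignl ujj tih mnmr uhjoq
Final line count: 9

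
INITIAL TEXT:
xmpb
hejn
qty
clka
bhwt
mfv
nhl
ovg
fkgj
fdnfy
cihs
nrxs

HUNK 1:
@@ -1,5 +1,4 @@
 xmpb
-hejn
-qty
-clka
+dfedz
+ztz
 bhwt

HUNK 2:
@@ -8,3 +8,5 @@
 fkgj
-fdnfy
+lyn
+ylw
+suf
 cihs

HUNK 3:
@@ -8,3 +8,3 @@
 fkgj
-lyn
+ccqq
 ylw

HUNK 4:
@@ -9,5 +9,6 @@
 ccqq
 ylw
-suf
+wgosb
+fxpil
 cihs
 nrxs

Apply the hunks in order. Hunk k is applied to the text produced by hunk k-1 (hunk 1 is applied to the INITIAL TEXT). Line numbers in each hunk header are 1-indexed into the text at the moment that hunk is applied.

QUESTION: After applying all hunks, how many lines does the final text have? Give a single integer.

Answer: 14

Derivation:
Hunk 1: at line 1 remove [hejn,qty,clka] add [dfedz,ztz] -> 11 lines: xmpb dfedz ztz bhwt mfv nhl ovg fkgj fdnfy cihs nrxs
Hunk 2: at line 8 remove [fdnfy] add [lyn,ylw,suf] -> 13 lines: xmpb dfedz ztz bhwt mfv nhl ovg fkgj lyn ylw suf cihs nrxs
Hunk 3: at line 8 remove [lyn] add [ccqq] -> 13 lines: xmpb dfedz ztz bhwt mfv nhl ovg fkgj ccqq ylw suf cihs nrxs
Hunk 4: at line 9 remove [suf] add [wgosb,fxpil] -> 14 lines: xmpb dfedz ztz bhwt mfv nhl ovg fkgj ccqq ylw wgosb fxpil cihs nrxs
Final line count: 14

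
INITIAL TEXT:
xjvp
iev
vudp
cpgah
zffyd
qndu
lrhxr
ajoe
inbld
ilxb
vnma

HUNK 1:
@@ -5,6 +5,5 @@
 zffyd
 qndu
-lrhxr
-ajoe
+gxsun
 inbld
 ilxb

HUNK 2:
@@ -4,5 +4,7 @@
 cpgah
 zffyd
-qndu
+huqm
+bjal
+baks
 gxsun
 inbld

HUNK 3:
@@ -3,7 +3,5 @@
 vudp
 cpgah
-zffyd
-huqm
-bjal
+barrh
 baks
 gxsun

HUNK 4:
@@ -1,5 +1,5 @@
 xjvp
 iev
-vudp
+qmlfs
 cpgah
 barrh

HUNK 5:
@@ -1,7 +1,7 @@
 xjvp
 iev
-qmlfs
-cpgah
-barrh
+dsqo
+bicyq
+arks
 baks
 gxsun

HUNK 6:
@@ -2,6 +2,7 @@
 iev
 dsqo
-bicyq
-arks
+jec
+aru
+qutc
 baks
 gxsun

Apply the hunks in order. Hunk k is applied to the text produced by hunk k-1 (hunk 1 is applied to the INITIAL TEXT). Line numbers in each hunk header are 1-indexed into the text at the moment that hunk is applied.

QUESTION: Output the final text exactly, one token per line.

Hunk 1: at line 5 remove [lrhxr,ajoe] add [gxsun] -> 10 lines: xjvp iev vudp cpgah zffyd qndu gxsun inbld ilxb vnma
Hunk 2: at line 4 remove [qndu] add [huqm,bjal,baks] -> 12 lines: xjvp iev vudp cpgah zffyd huqm bjal baks gxsun inbld ilxb vnma
Hunk 3: at line 3 remove [zffyd,huqm,bjal] add [barrh] -> 10 lines: xjvp iev vudp cpgah barrh baks gxsun inbld ilxb vnma
Hunk 4: at line 1 remove [vudp] add [qmlfs] -> 10 lines: xjvp iev qmlfs cpgah barrh baks gxsun inbld ilxb vnma
Hunk 5: at line 1 remove [qmlfs,cpgah,barrh] add [dsqo,bicyq,arks] -> 10 lines: xjvp iev dsqo bicyq arks baks gxsun inbld ilxb vnma
Hunk 6: at line 2 remove [bicyq,arks] add [jec,aru,qutc] -> 11 lines: xjvp iev dsqo jec aru qutc baks gxsun inbld ilxb vnma

Answer: xjvp
iev
dsqo
jec
aru
qutc
baks
gxsun
inbld
ilxb
vnma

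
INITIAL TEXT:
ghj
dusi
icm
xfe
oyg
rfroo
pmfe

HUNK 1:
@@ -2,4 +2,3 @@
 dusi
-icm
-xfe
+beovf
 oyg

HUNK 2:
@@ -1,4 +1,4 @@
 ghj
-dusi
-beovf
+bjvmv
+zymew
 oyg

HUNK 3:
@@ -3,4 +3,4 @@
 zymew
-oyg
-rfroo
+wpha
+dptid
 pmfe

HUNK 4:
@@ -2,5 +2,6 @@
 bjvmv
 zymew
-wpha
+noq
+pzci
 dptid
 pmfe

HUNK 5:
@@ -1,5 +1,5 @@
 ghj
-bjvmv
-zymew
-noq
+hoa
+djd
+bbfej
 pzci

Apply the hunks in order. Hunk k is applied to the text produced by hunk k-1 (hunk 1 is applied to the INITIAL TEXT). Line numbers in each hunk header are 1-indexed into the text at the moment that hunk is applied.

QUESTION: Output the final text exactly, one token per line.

Answer: ghj
hoa
djd
bbfej
pzci
dptid
pmfe

Derivation:
Hunk 1: at line 2 remove [icm,xfe] add [beovf] -> 6 lines: ghj dusi beovf oyg rfroo pmfe
Hunk 2: at line 1 remove [dusi,beovf] add [bjvmv,zymew] -> 6 lines: ghj bjvmv zymew oyg rfroo pmfe
Hunk 3: at line 3 remove [oyg,rfroo] add [wpha,dptid] -> 6 lines: ghj bjvmv zymew wpha dptid pmfe
Hunk 4: at line 2 remove [wpha] add [noq,pzci] -> 7 lines: ghj bjvmv zymew noq pzci dptid pmfe
Hunk 5: at line 1 remove [bjvmv,zymew,noq] add [hoa,djd,bbfej] -> 7 lines: ghj hoa djd bbfej pzci dptid pmfe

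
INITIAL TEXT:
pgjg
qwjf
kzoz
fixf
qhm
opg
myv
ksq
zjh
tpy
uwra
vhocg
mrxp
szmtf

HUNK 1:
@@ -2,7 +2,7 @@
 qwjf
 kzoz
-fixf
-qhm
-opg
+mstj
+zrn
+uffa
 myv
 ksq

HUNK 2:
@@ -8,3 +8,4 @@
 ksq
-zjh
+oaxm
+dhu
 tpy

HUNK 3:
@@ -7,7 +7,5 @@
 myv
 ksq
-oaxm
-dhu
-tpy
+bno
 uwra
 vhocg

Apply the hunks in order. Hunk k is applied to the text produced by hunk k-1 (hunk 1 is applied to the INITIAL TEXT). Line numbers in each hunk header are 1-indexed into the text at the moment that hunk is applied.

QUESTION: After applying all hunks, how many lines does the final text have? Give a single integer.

Answer: 13

Derivation:
Hunk 1: at line 2 remove [fixf,qhm,opg] add [mstj,zrn,uffa] -> 14 lines: pgjg qwjf kzoz mstj zrn uffa myv ksq zjh tpy uwra vhocg mrxp szmtf
Hunk 2: at line 8 remove [zjh] add [oaxm,dhu] -> 15 lines: pgjg qwjf kzoz mstj zrn uffa myv ksq oaxm dhu tpy uwra vhocg mrxp szmtf
Hunk 3: at line 7 remove [oaxm,dhu,tpy] add [bno] -> 13 lines: pgjg qwjf kzoz mstj zrn uffa myv ksq bno uwra vhocg mrxp szmtf
Final line count: 13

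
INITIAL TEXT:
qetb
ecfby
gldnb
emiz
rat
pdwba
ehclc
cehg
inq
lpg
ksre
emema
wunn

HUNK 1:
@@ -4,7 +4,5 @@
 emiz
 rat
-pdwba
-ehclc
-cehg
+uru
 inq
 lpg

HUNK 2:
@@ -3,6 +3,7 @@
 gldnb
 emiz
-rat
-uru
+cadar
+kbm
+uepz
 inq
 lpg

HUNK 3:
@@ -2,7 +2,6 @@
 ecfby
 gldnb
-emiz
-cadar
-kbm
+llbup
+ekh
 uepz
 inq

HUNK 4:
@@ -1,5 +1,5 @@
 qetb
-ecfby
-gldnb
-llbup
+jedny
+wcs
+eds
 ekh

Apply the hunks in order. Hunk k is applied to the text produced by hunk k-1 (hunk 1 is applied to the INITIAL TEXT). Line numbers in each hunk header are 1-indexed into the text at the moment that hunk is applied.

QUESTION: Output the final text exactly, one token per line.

Answer: qetb
jedny
wcs
eds
ekh
uepz
inq
lpg
ksre
emema
wunn

Derivation:
Hunk 1: at line 4 remove [pdwba,ehclc,cehg] add [uru] -> 11 lines: qetb ecfby gldnb emiz rat uru inq lpg ksre emema wunn
Hunk 2: at line 3 remove [rat,uru] add [cadar,kbm,uepz] -> 12 lines: qetb ecfby gldnb emiz cadar kbm uepz inq lpg ksre emema wunn
Hunk 3: at line 2 remove [emiz,cadar,kbm] add [llbup,ekh] -> 11 lines: qetb ecfby gldnb llbup ekh uepz inq lpg ksre emema wunn
Hunk 4: at line 1 remove [ecfby,gldnb,llbup] add [jedny,wcs,eds] -> 11 lines: qetb jedny wcs eds ekh uepz inq lpg ksre emema wunn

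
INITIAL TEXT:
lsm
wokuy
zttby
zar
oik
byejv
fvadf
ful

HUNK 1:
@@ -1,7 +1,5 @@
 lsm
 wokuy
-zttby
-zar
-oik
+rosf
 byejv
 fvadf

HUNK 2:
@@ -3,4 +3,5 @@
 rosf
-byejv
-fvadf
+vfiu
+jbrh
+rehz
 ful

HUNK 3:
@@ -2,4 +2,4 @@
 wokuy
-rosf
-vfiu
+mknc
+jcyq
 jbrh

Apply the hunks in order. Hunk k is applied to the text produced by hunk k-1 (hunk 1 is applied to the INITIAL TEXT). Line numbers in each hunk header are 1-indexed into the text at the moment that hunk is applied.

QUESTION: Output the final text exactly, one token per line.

Answer: lsm
wokuy
mknc
jcyq
jbrh
rehz
ful

Derivation:
Hunk 1: at line 1 remove [zttby,zar,oik] add [rosf] -> 6 lines: lsm wokuy rosf byejv fvadf ful
Hunk 2: at line 3 remove [byejv,fvadf] add [vfiu,jbrh,rehz] -> 7 lines: lsm wokuy rosf vfiu jbrh rehz ful
Hunk 3: at line 2 remove [rosf,vfiu] add [mknc,jcyq] -> 7 lines: lsm wokuy mknc jcyq jbrh rehz ful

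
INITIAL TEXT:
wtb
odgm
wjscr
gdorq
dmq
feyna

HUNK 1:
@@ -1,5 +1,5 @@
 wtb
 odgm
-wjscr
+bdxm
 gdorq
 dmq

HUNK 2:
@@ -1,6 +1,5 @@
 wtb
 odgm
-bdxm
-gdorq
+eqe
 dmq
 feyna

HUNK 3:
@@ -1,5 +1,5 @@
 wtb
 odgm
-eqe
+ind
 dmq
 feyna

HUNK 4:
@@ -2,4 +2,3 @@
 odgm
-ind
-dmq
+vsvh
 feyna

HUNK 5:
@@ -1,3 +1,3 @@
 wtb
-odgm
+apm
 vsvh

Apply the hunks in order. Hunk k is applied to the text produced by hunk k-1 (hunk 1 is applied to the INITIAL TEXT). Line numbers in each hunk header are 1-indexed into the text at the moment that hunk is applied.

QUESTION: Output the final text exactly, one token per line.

Answer: wtb
apm
vsvh
feyna

Derivation:
Hunk 1: at line 1 remove [wjscr] add [bdxm] -> 6 lines: wtb odgm bdxm gdorq dmq feyna
Hunk 2: at line 1 remove [bdxm,gdorq] add [eqe] -> 5 lines: wtb odgm eqe dmq feyna
Hunk 3: at line 1 remove [eqe] add [ind] -> 5 lines: wtb odgm ind dmq feyna
Hunk 4: at line 2 remove [ind,dmq] add [vsvh] -> 4 lines: wtb odgm vsvh feyna
Hunk 5: at line 1 remove [odgm] add [apm] -> 4 lines: wtb apm vsvh feyna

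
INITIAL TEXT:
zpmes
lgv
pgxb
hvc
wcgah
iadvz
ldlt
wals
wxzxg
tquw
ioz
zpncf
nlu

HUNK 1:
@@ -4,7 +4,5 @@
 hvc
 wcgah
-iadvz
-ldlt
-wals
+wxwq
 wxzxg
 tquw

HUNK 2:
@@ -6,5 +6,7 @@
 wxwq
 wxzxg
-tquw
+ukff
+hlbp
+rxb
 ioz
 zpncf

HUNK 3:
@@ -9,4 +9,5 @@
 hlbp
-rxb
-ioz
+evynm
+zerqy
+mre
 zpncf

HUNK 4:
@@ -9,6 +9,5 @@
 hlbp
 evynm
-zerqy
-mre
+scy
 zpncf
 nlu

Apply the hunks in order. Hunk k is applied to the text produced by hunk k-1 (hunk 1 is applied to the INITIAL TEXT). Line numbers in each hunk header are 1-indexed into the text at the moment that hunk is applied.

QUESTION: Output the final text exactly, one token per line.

Answer: zpmes
lgv
pgxb
hvc
wcgah
wxwq
wxzxg
ukff
hlbp
evynm
scy
zpncf
nlu

Derivation:
Hunk 1: at line 4 remove [iadvz,ldlt,wals] add [wxwq] -> 11 lines: zpmes lgv pgxb hvc wcgah wxwq wxzxg tquw ioz zpncf nlu
Hunk 2: at line 6 remove [tquw] add [ukff,hlbp,rxb] -> 13 lines: zpmes lgv pgxb hvc wcgah wxwq wxzxg ukff hlbp rxb ioz zpncf nlu
Hunk 3: at line 9 remove [rxb,ioz] add [evynm,zerqy,mre] -> 14 lines: zpmes lgv pgxb hvc wcgah wxwq wxzxg ukff hlbp evynm zerqy mre zpncf nlu
Hunk 4: at line 9 remove [zerqy,mre] add [scy] -> 13 lines: zpmes lgv pgxb hvc wcgah wxwq wxzxg ukff hlbp evynm scy zpncf nlu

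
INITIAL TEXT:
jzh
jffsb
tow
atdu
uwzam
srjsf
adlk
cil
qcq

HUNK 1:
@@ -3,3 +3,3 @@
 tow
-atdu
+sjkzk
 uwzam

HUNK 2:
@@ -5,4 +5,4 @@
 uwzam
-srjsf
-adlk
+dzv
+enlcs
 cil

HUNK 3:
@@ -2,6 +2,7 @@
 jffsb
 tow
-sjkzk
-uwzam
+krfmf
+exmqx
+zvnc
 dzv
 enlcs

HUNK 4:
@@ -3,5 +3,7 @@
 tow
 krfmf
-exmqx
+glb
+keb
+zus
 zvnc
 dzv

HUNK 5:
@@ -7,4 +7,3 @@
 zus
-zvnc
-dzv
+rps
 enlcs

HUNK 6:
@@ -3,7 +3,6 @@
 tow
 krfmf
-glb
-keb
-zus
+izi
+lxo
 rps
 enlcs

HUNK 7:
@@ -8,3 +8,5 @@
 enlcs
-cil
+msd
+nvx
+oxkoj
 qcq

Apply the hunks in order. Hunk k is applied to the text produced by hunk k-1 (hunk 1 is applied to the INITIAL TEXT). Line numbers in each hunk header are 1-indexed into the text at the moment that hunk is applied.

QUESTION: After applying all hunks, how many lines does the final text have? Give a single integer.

Answer: 12

Derivation:
Hunk 1: at line 3 remove [atdu] add [sjkzk] -> 9 lines: jzh jffsb tow sjkzk uwzam srjsf adlk cil qcq
Hunk 2: at line 5 remove [srjsf,adlk] add [dzv,enlcs] -> 9 lines: jzh jffsb tow sjkzk uwzam dzv enlcs cil qcq
Hunk 3: at line 2 remove [sjkzk,uwzam] add [krfmf,exmqx,zvnc] -> 10 lines: jzh jffsb tow krfmf exmqx zvnc dzv enlcs cil qcq
Hunk 4: at line 3 remove [exmqx] add [glb,keb,zus] -> 12 lines: jzh jffsb tow krfmf glb keb zus zvnc dzv enlcs cil qcq
Hunk 5: at line 7 remove [zvnc,dzv] add [rps] -> 11 lines: jzh jffsb tow krfmf glb keb zus rps enlcs cil qcq
Hunk 6: at line 3 remove [glb,keb,zus] add [izi,lxo] -> 10 lines: jzh jffsb tow krfmf izi lxo rps enlcs cil qcq
Hunk 7: at line 8 remove [cil] add [msd,nvx,oxkoj] -> 12 lines: jzh jffsb tow krfmf izi lxo rps enlcs msd nvx oxkoj qcq
Final line count: 12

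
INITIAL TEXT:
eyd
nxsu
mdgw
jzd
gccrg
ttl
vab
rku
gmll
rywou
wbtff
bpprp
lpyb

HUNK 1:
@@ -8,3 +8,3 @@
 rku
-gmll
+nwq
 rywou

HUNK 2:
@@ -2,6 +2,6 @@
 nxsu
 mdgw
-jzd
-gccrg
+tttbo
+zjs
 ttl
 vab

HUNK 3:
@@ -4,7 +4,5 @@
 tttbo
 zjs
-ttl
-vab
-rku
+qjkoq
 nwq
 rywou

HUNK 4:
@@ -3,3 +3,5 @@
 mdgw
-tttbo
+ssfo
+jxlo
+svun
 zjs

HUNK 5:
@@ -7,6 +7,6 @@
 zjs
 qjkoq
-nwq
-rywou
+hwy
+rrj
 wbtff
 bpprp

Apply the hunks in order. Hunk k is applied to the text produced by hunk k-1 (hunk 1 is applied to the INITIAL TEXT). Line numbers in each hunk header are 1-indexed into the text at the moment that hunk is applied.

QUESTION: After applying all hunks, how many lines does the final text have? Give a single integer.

Hunk 1: at line 8 remove [gmll] add [nwq] -> 13 lines: eyd nxsu mdgw jzd gccrg ttl vab rku nwq rywou wbtff bpprp lpyb
Hunk 2: at line 2 remove [jzd,gccrg] add [tttbo,zjs] -> 13 lines: eyd nxsu mdgw tttbo zjs ttl vab rku nwq rywou wbtff bpprp lpyb
Hunk 3: at line 4 remove [ttl,vab,rku] add [qjkoq] -> 11 lines: eyd nxsu mdgw tttbo zjs qjkoq nwq rywou wbtff bpprp lpyb
Hunk 4: at line 3 remove [tttbo] add [ssfo,jxlo,svun] -> 13 lines: eyd nxsu mdgw ssfo jxlo svun zjs qjkoq nwq rywou wbtff bpprp lpyb
Hunk 5: at line 7 remove [nwq,rywou] add [hwy,rrj] -> 13 lines: eyd nxsu mdgw ssfo jxlo svun zjs qjkoq hwy rrj wbtff bpprp lpyb
Final line count: 13

Answer: 13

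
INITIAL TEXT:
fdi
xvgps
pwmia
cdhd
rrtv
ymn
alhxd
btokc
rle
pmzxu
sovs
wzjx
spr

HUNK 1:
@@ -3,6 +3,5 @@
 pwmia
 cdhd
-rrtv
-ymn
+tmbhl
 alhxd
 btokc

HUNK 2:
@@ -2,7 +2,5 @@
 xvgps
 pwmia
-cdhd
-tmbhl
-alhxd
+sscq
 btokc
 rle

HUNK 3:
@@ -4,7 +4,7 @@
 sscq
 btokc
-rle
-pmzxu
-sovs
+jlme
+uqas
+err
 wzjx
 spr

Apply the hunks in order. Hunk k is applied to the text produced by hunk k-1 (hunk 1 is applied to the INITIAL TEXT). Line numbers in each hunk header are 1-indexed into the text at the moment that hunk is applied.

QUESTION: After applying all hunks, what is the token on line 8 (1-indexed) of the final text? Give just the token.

Hunk 1: at line 3 remove [rrtv,ymn] add [tmbhl] -> 12 lines: fdi xvgps pwmia cdhd tmbhl alhxd btokc rle pmzxu sovs wzjx spr
Hunk 2: at line 2 remove [cdhd,tmbhl,alhxd] add [sscq] -> 10 lines: fdi xvgps pwmia sscq btokc rle pmzxu sovs wzjx spr
Hunk 3: at line 4 remove [rle,pmzxu,sovs] add [jlme,uqas,err] -> 10 lines: fdi xvgps pwmia sscq btokc jlme uqas err wzjx spr
Final line 8: err

Answer: err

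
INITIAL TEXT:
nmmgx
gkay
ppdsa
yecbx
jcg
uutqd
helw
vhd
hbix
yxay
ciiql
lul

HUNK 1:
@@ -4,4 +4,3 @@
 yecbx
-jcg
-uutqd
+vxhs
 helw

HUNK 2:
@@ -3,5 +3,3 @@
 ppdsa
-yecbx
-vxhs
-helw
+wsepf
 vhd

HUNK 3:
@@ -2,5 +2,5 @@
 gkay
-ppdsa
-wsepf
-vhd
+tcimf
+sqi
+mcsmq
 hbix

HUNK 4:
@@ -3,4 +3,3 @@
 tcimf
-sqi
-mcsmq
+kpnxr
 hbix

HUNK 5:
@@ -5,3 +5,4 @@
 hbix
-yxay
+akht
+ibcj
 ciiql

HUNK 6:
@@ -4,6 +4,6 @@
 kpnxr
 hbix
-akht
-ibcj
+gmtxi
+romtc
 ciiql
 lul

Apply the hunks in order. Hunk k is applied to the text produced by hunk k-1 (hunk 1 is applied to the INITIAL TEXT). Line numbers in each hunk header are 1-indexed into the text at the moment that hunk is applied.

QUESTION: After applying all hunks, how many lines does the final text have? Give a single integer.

Hunk 1: at line 4 remove [jcg,uutqd] add [vxhs] -> 11 lines: nmmgx gkay ppdsa yecbx vxhs helw vhd hbix yxay ciiql lul
Hunk 2: at line 3 remove [yecbx,vxhs,helw] add [wsepf] -> 9 lines: nmmgx gkay ppdsa wsepf vhd hbix yxay ciiql lul
Hunk 3: at line 2 remove [ppdsa,wsepf,vhd] add [tcimf,sqi,mcsmq] -> 9 lines: nmmgx gkay tcimf sqi mcsmq hbix yxay ciiql lul
Hunk 4: at line 3 remove [sqi,mcsmq] add [kpnxr] -> 8 lines: nmmgx gkay tcimf kpnxr hbix yxay ciiql lul
Hunk 5: at line 5 remove [yxay] add [akht,ibcj] -> 9 lines: nmmgx gkay tcimf kpnxr hbix akht ibcj ciiql lul
Hunk 6: at line 4 remove [akht,ibcj] add [gmtxi,romtc] -> 9 lines: nmmgx gkay tcimf kpnxr hbix gmtxi romtc ciiql lul
Final line count: 9

Answer: 9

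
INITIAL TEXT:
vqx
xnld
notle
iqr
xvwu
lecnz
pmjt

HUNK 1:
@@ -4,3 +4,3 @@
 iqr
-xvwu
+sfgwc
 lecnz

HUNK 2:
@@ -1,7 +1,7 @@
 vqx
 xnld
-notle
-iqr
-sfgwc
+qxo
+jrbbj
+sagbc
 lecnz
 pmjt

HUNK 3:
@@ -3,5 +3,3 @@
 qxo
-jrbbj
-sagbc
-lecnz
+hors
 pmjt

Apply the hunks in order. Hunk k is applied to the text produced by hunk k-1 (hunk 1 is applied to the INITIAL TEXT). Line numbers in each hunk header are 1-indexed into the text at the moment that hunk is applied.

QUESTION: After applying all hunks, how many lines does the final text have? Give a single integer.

Hunk 1: at line 4 remove [xvwu] add [sfgwc] -> 7 lines: vqx xnld notle iqr sfgwc lecnz pmjt
Hunk 2: at line 1 remove [notle,iqr,sfgwc] add [qxo,jrbbj,sagbc] -> 7 lines: vqx xnld qxo jrbbj sagbc lecnz pmjt
Hunk 3: at line 3 remove [jrbbj,sagbc,lecnz] add [hors] -> 5 lines: vqx xnld qxo hors pmjt
Final line count: 5

Answer: 5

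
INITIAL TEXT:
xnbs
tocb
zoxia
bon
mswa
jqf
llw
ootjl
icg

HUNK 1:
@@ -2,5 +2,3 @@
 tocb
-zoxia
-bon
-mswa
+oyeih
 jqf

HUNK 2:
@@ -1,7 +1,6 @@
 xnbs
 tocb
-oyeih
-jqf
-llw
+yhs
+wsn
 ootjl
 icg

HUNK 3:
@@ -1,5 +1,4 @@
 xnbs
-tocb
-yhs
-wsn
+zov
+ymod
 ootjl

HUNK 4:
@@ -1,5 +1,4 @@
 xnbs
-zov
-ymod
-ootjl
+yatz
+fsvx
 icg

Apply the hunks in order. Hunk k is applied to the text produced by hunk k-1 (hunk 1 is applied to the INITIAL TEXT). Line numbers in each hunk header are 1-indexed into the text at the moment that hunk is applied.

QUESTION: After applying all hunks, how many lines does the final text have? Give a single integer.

Answer: 4

Derivation:
Hunk 1: at line 2 remove [zoxia,bon,mswa] add [oyeih] -> 7 lines: xnbs tocb oyeih jqf llw ootjl icg
Hunk 2: at line 1 remove [oyeih,jqf,llw] add [yhs,wsn] -> 6 lines: xnbs tocb yhs wsn ootjl icg
Hunk 3: at line 1 remove [tocb,yhs,wsn] add [zov,ymod] -> 5 lines: xnbs zov ymod ootjl icg
Hunk 4: at line 1 remove [zov,ymod,ootjl] add [yatz,fsvx] -> 4 lines: xnbs yatz fsvx icg
Final line count: 4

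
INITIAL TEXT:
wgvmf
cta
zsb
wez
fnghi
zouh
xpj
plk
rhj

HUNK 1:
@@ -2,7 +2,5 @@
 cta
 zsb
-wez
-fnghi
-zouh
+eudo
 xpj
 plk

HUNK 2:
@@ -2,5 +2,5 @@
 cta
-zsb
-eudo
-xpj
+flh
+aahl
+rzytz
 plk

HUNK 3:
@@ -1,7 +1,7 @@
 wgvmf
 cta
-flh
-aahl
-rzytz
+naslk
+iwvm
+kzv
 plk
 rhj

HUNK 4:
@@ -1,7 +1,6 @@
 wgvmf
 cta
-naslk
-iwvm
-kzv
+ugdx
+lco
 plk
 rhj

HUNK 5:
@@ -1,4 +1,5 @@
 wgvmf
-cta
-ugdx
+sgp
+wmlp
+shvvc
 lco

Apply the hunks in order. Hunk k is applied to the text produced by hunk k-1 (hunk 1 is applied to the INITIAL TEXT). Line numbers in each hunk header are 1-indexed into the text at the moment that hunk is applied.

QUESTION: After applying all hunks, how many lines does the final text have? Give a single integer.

Answer: 7

Derivation:
Hunk 1: at line 2 remove [wez,fnghi,zouh] add [eudo] -> 7 lines: wgvmf cta zsb eudo xpj plk rhj
Hunk 2: at line 2 remove [zsb,eudo,xpj] add [flh,aahl,rzytz] -> 7 lines: wgvmf cta flh aahl rzytz plk rhj
Hunk 3: at line 1 remove [flh,aahl,rzytz] add [naslk,iwvm,kzv] -> 7 lines: wgvmf cta naslk iwvm kzv plk rhj
Hunk 4: at line 1 remove [naslk,iwvm,kzv] add [ugdx,lco] -> 6 lines: wgvmf cta ugdx lco plk rhj
Hunk 5: at line 1 remove [cta,ugdx] add [sgp,wmlp,shvvc] -> 7 lines: wgvmf sgp wmlp shvvc lco plk rhj
Final line count: 7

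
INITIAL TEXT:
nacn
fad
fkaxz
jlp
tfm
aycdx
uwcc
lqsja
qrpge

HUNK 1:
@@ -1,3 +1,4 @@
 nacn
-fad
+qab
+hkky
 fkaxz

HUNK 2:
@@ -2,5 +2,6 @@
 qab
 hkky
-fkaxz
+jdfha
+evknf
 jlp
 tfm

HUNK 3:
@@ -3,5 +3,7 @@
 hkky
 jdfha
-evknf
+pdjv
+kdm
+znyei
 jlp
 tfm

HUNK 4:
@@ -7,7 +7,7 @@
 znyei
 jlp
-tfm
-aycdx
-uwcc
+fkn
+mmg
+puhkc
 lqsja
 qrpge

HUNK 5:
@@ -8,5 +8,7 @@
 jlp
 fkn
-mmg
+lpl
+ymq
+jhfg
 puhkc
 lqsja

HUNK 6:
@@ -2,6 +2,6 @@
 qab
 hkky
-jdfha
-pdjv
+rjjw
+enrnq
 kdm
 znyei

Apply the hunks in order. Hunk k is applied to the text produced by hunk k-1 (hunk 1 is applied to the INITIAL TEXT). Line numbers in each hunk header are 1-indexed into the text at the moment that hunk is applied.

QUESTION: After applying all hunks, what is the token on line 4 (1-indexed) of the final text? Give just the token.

Hunk 1: at line 1 remove [fad] add [qab,hkky] -> 10 lines: nacn qab hkky fkaxz jlp tfm aycdx uwcc lqsja qrpge
Hunk 2: at line 2 remove [fkaxz] add [jdfha,evknf] -> 11 lines: nacn qab hkky jdfha evknf jlp tfm aycdx uwcc lqsja qrpge
Hunk 3: at line 3 remove [evknf] add [pdjv,kdm,znyei] -> 13 lines: nacn qab hkky jdfha pdjv kdm znyei jlp tfm aycdx uwcc lqsja qrpge
Hunk 4: at line 7 remove [tfm,aycdx,uwcc] add [fkn,mmg,puhkc] -> 13 lines: nacn qab hkky jdfha pdjv kdm znyei jlp fkn mmg puhkc lqsja qrpge
Hunk 5: at line 8 remove [mmg] add [lpl,ymq,jhfg] -> 15 lines: nacn qab hkky jdfha pdjv kdm znyei jlp fkn lpl ymq jhfg puhkc lqsja qrpge
Hunk 6: at line 2 remove [jdfha,pdjv] add [rjjw,enrnq] -> 15 lines: nacn qab hkky rjjw enrnq kdm znyei jlp fkn lpl ymq jhfg puhkc lqsja qrpge
Final line 4: rjjw

Answer: rjjw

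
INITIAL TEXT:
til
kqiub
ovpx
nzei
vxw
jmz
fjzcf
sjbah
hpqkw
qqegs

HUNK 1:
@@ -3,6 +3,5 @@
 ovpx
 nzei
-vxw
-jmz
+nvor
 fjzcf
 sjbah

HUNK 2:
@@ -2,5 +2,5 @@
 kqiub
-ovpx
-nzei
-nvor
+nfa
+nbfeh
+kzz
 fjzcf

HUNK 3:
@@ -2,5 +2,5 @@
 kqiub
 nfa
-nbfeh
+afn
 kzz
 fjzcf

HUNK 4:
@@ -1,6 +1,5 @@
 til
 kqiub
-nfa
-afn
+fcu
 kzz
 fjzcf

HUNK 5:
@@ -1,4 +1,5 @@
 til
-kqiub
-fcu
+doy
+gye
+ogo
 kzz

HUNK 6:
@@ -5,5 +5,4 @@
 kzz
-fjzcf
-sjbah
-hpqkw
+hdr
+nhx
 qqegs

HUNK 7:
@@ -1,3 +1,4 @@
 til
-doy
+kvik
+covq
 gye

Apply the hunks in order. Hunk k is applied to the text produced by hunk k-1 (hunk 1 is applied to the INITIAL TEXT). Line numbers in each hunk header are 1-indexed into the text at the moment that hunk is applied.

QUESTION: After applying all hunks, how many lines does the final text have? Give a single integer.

Hunk 1: at line 3 remove [vxw,jmz] add [nvor] -> 9 lines: til kqiub ovpx nzei nvor fjzcf sjbah hpqkw qqegs
Hunk 2: at line 2 remove [ovpx,nzei,nvor] add [nfa,nbfeh,kzz] -> 9 lines: til kqiub nfa nbfeh kzz fjzcf sjbah hpqkw qqegs
Hunk 3: at line 2 remove [nbfeh] add [afn] -> 9 lines: til kqiub nfa afn kzz fjzcf sjbah hpqkw qqegs
Hunk 4: at line 1 remove [nfa,afn] add [fcu] -> 8 lines: til kqiub fcu kzz fjzcf sjbah hpqkw qqegs
Hunk 5: at line 1 remove [kqiub,fcu] add [doy,gye,ogo] -> 9 lines: til doy gye ogo kzz fjzcf sjbah hpqkw qqegs
Hunk 6: at line 5 remove [fjzcf,sjbah,hpqkw] add [hdr,nhx] -> 8 lines: til doy gye ogo kzz hdr nhx qqegs
Hunk 7: at line 1 remove [doy] add [kvik,covq] -> 9 lines: til kvik covq gye ogo kzz hdr nhx qqegs
Final line count: 9

Answer: 9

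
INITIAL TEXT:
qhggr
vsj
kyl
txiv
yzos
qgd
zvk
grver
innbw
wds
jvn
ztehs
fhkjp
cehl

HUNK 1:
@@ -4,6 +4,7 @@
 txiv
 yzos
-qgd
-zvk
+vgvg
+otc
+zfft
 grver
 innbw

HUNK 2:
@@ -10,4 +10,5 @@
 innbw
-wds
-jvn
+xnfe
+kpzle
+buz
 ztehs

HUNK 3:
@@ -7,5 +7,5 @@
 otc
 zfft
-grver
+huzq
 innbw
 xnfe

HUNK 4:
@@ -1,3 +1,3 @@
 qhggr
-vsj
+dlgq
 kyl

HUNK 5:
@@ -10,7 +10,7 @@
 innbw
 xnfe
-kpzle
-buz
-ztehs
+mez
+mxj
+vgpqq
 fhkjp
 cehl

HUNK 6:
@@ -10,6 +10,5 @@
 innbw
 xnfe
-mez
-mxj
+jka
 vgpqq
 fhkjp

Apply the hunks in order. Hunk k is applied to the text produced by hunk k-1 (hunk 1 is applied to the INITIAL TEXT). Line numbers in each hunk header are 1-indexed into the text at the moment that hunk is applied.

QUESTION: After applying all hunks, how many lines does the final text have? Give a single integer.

Hunk 1: at line 4 remove [qgd,zvk] add [vgvg,otc,zfft] -> 15 lines: qhggr vsj kyl txiv yzos vgvg otc zfft grver innbw wds jvn ztehs fhkjp cehl
Hunk 2: at line 10 remove [wds,jvn] add [xnfe,kpzle,buz] -> 16 lines: qhggr vsj kyl txiv yzos vgvg otc zfft grver innbw xnfe kpzle buz ztehs fhkjp cehl
Hunk 3: at line 7 remove [grver] add [huzq] -> 16 lines: qhggr vsj kyl txiv yzos vgvg otc zfft huzq innbw xnfe kpzle buz ztehs fhkjp cehl
Hunk 4: at line 1 remove [vsj] add [dlgq] -> 16 lines: qhggr dlgq kyl txiv yzos vgvg otc zfft huzq innbw xnfe kpzle buz ztehs fhkjp cehl
Hunk 5: at line 10 remove [kpzle,buz,ztehs] add [mez,mxj,vgpqq] -> 16 lines: qhggr dlgq kyl txiv yzos vgvg otc zfft huzq innbw xnfe mez mxj vgpqq fhkjp cehl
Hunk 6: at line 10 remove [mez,mxj] add [jka] -> 15 lines: qhggr dlgq kyl txiv yzos vgvg otc zfft huzq innbw xnfe jka vgpqq fhkjp cehl
Final line count: 15

Answer: 15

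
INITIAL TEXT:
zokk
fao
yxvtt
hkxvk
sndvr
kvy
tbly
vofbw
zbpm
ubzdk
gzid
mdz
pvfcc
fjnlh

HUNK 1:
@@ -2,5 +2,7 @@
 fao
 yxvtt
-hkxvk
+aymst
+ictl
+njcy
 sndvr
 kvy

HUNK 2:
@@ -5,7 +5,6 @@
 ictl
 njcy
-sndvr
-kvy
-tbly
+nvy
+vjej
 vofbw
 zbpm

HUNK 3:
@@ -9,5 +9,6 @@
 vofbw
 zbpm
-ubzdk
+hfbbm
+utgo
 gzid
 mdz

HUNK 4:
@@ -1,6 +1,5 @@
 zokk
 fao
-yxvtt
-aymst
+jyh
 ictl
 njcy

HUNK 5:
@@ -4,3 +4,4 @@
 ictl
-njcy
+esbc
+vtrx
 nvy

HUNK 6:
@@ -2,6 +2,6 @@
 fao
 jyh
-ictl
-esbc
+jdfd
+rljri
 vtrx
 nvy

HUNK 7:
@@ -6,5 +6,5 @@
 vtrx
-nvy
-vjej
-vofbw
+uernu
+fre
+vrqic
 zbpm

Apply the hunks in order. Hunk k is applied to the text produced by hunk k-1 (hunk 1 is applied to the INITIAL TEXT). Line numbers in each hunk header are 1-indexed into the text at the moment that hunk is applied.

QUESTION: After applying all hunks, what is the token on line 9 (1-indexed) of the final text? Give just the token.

Answer: vrqic

Derivation:
Hunk 1: at line 2 remove [hkxvk] add [aymst,ictl,njcy] -> 16 lines: zokk fao yxvtt aymst ictl njcy sndvr kvy tbly vofbw zbpm ubzdk gzid mdz pvfcc fjnlh
Hunk 2: at line 5 remove [sndvr,kvy,tbly] add [nvy,vjej] -> 15 lines: zokk fao yxvtt aymst ictl njcy nvy vjej vofbw zbpm ubzdk gzid mdz pvfcc fjnlh
Hunk 3: at line 9 remove [ubzdk] add [hfbbm,utgo] -> 16 lines: zokk fao yxvtt aymst ictl njcy nvy vjej vofbw zbpm hfbbm utgo gzid mdz pvfcc fjnlh
Hunk 4: at line 1 remove [yxvtt,aymst] add [jyh] -> 15 lines: zokk fao jyh ictl njcy nvy vjej vofbw zbpm hfbbm utgo gzid mdz pvfcc fjnlh
Hunk 5: at line 4 remove [njcy] add [esbc,vtrx] -> 16 lines: zokk fao jyh ictl esbc vtrx nvy vjej vofbw zbpm hfbbm utgo gzid mdz pvfcc fjnlh
Hunk 6: at line 2 remove [ictl,esbc] add [jdfd,rljri] -> 16 lines: zokk fao jyh jdfd rljri vtrx nvy vjej vofbw zbpm hfbbm utgo gzid mdz pvfcc fjnlh
Hunk 7: at line 6 remove [nvy,vjej,vofbw] add [uernu,fre,vrqic] -> 16 lines: zokk fao jyh jdfd rljri vtrx uernu fre vrqic zbpm hfbbm utgo gzid mdz pvfcc fjnlh
Final line 9: vrqic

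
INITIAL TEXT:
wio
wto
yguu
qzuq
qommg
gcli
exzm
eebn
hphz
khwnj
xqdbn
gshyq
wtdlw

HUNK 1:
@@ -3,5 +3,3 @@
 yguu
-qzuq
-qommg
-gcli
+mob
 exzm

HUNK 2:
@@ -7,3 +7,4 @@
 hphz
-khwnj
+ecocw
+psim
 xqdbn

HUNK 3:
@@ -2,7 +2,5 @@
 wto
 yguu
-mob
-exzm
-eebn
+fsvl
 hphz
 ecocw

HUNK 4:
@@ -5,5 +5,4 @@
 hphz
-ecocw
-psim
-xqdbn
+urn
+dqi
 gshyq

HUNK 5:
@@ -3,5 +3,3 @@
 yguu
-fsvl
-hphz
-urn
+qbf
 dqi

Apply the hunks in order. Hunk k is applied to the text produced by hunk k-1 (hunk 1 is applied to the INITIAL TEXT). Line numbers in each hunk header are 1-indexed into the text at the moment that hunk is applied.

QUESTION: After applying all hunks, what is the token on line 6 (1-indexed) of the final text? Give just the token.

Hunk 1: at line 3 remove [qzuq,qommg,gcli] add [mob] -> 11 lines: wio wto yguu mob exzm eebn hphz khwnj xqdbn gshyq wtdlw
Hunk 2: at line 7 remove [khwnj] add [ecocw,psim] -> 12 lines: wio wto yguu mob exzm eebn hphz ecocw psim xqdbn gshyq wtdlw
Hunk 3: at line 2 remove [mob,exzm,eebn] add [fsvl] -> 10 lines: wio wto yguu fsvl hphz ecocw psim xqdbn gshyq wtdlw
Hunk 4: at line 5 remove [ecocw,psim,xqdbn] add [urn,dqi] -> 9 lines: wio wto yguu fsvl hphz urn dqi gshyq wtdlw
Hunk 5: at line 3 remove [fsvl,hphz,urn] add [qbf] -> 7 lines: wio wto yguu qbf dqi gshyq wtdlw
Final line 6: gshyq

Answer: gshyq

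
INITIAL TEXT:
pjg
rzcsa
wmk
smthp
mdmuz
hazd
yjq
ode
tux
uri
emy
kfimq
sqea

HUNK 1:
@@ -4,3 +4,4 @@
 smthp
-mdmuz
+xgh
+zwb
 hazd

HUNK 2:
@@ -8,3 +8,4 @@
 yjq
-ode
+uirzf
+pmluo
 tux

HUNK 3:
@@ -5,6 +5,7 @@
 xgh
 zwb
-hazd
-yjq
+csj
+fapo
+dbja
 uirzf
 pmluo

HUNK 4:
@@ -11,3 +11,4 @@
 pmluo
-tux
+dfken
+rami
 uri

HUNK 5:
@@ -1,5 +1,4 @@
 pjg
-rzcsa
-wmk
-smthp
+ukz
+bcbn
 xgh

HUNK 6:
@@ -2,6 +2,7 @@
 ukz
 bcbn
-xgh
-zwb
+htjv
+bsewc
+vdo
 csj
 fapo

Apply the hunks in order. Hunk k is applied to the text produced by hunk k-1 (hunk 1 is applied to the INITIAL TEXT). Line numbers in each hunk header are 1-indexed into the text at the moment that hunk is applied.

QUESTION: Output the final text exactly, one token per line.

Hunk 1: at line 4 remove [mdmuz] add [xgh,zwb] -> 14 lines: pjg rzcsa wmk smthp xgh zwb hazd yjq ode tux uri emy kfimq sqea
Hunk 2: at line 8 remove [ode] add [uirzf,pmluo] -> 15 lines: pjg rzcsa wmk smthp xgh zwb hazd yjq uirzf pmluo tux uri emy kfimq sqea
Hunk 3: at line 5 remove [hazd,yjq] add [csj,fapo,dbja] -> 16 lines: pjg rzcsa wmk smthp xgh zwb csj fapo dbja uirzf pmluo tux uri emy kfimq sqea
Hunk 4: at line 11 remove [tux] add [dfken,rami] -> 17 lines: pjg rzcsa wmk smthp xgh zwb csj fapo dbja uirzf pmluo dfken rami uri emy kfimq sqea
Hunk 5: at line 1 remove [rzcsa,wmk,smthp] add [ukz,bcbn] -> 16 lines: pjg ukz bcbn xgh zwb csj fapo dbja uirzf pmluo dfken rami uri emy kfimq sqea
Hunk 6: at line 2 remove [xgh,zwb] add [htjv,bsewc,vdo] -> 17 lines: pjg ukz bcbn htjv bsewc vdo csj fapo dbja uirzf pmluo dfken rami uri emy kfimq sqea

Answer: pjg
ukz
bcbn
htjv
bsewc
vdo
csj
fapo
dbja
uirzf
pmluo
dfken
rami
uri
emy
kfimq
sqea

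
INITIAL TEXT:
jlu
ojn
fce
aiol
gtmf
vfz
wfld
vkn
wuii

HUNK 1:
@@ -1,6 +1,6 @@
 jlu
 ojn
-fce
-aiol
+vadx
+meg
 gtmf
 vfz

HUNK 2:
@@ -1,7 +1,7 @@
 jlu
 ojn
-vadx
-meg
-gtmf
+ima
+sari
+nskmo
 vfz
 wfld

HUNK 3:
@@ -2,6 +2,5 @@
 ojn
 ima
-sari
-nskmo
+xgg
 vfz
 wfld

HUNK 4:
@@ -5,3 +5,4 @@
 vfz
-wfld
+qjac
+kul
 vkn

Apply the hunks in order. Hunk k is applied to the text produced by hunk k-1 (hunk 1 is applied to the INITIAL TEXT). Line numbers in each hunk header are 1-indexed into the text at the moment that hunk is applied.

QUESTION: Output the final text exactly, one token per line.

Answer: jlu
ojn
ima
xgg
vfz
qjac
kul
vkn
wuii

Derivation:
Hunk 1: at line 1 remove [fce,aiol] add [vadx,meg] -> 9 lines: jlu ojn vadx meg gtmf vfz wfld vkn wuii
Hunk 2: at line 1 remove [vadx,meg,gtmf] add [ima,sari,nskmo] -> 9 lines: jlu ojn ima sari nskmo vfz wfld vkn wuii
Hunk 3: at line 2 remove [sari,nskmo] add [xgg] -> 8 lines: jlu ojn ima xgg vfz wfld vkn wuii
Hunk 4: at line 5 remove [wfld] add [qjac,kul] -> 9 lines: jlu ojn ima xgg vfz qjac kul vkn wuii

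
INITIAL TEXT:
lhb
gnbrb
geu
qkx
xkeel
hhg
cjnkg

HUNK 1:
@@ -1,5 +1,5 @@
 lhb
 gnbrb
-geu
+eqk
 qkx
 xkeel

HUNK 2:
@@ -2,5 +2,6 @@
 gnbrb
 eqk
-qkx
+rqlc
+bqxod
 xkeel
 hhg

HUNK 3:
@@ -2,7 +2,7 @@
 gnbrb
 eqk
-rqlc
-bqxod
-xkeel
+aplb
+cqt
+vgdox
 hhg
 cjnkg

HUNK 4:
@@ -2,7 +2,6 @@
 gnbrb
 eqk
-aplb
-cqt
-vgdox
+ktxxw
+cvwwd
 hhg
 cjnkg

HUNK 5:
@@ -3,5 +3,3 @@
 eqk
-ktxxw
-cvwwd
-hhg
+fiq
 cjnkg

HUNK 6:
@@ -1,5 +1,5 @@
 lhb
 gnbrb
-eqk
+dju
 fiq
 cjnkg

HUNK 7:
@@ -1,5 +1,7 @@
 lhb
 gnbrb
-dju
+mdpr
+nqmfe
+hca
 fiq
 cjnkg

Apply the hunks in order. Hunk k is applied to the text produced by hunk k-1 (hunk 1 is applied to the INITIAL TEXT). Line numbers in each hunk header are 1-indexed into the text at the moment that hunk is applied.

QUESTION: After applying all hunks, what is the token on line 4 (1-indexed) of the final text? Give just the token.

Answer: nqmfe

Derivation:
Hunk 1: at line 1 remove [geu] add [eqk] -> 7 lines: lhb gnbrb eqk qkx xkeel hhg cjnkg
Hunk 2: at line 2 remove [qkx] add [rqlc,bqxod] -> 8 lines: lhb gnbrb eqk rqlc bqxod xkeel hhg cjnkg
Hunk 3: at line 2 remove [rqlc,bqxod,xkeel] add [aplb,cqt,vgdox] -> 8 lines: lhb gnbrb eqk aplb cqt vgdox hhg cjnkg
Hunk 4: at line 2 remove [aplb,cqt,vgdox] add [ktxxw,cvwwd] -> 7 lines: lhb gnbrb eqk ktxxw cvwwd hhg cjnkg
Hunk 5: at line 3 remove [ktxxw,cvwwd,hhg] add [fiq] -> 5 lines: lhb gnbrb eqk fiq cjnkg
Hunk 6: at line 1 remove [eqk] add [dju] -> 5 lines: lhb gnbrb dju fiq cjnkg
Hunk 7: at line 1 remove [dju] add [mdpr,nqmfe,hca] -> 7 lines: lhb gnbrb mdpr nqmfe hca fiq cjnkg
Final line 4: nqmfe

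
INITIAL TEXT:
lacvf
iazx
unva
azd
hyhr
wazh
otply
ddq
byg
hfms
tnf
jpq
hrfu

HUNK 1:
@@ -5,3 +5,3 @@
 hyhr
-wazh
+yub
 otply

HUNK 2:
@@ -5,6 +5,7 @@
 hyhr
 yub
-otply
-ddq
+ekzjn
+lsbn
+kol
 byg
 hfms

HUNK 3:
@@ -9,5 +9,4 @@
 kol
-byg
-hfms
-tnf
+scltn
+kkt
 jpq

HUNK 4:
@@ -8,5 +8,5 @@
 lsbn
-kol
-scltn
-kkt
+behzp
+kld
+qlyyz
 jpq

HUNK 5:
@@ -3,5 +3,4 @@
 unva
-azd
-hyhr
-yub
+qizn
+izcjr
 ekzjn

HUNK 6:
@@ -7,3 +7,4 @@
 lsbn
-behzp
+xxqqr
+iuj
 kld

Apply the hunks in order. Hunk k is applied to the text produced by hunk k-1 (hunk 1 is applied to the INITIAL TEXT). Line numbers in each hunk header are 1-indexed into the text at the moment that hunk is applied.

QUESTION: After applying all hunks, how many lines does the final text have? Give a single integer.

Answer: 13

Derivation:
Hunk 1: at line 5 remove [wazh] add [yub] -> 13 lines: lacvf iazx unva azd hyhr yub otply ddq byg hfms tnf jpq hrfu
Hunk 2: at line 5 remove [otply,ddq] add [ekzjn,lsbn,kol] -> 14 lines: lacvf iazx unva azd hyhr yub ekzjn lsbn kol byg hfms tnf jpq hrfu
Hunk 3: at line 9 remove [byg,hfms,tnf] add [scltn,kkt] -> 13 lines: lacvf iazx unva azd hyhr yub ekzjn lsbn kol scltn kkt jpq hrfu
Hunk 4: at line 8 remove [kol,scltn,kkt] add [behzp,kld,qlyyz] -> 13 lines: lacvf iazx unva azd hyhr yub ekzjn lsbn behzp kld qlyyz jpq hrfu
Hunk 5: at line 3 remove [azd,hyhr,yub] add [qizn,izcjr] -> 12 lines: lacvf iazx unva qizn izcjr ekzjn lsbn behzp kld qlyyz jpq hrfu
Hunk 6: at line 7 remove [behzp] add [xxqqr,iuj] -> 13 lines: lacvf iazx unva qizn izcjr ekzjn lsbn xxqqr iuj kld qlyyz jpq hrfu
Final line count: 13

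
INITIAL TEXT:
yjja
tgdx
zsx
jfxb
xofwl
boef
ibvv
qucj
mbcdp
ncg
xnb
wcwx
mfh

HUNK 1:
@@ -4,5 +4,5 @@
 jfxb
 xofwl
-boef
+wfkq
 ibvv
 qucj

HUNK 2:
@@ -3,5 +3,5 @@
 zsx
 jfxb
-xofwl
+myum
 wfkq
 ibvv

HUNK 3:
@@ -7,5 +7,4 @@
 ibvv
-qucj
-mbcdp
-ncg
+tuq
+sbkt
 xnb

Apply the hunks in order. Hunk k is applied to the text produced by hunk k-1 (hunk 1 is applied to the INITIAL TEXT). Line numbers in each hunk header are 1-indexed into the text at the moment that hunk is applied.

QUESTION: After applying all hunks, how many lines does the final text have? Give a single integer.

Hunk 1: at line 4 remove [boef] add [wfkq] -> 13 lines: yjja tgdx zsx jfxb xofwl wfkq ibvv qucj mbcdp ncg xnb wcwx mfh
Hunk 2: at line 3 remove [xofwl] add [myum] -> 13 lines: yjja tgdx zsx jfxb myum wfkq ibvv qucj mbcdp ncg xnb wcwx mfh
Hunk 3: at line 7 remove [qucj,mbcdp,ncg] add [tuq,sbkt] -> 12 lines: yjja tgdx zsx jfxb myum wfkq ibvv tuq sbkt xnb wcwx mfh
Final line count: 12

Answer: 12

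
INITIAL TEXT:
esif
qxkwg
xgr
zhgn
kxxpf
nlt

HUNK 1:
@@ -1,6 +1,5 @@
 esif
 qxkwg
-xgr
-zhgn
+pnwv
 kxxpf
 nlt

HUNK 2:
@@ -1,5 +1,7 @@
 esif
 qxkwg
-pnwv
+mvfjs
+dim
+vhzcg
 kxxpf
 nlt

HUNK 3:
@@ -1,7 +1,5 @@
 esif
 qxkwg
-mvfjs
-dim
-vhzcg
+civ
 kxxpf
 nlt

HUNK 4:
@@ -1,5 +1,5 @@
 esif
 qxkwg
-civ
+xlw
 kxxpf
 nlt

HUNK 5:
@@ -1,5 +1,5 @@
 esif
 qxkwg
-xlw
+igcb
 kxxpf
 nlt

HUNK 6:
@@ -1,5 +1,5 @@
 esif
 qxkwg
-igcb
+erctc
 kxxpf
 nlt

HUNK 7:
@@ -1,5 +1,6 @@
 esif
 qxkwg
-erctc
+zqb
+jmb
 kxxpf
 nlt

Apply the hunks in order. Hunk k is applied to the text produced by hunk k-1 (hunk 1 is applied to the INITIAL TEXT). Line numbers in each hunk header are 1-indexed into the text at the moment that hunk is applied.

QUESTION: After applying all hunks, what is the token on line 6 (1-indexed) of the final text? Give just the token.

Hunk 1: at line 1 remove [xgr,zhgn] add [pnwv] -> 5 lines: esif qxkwg pnwv kxxpf nlt
Hunk 2: at line 1 remove [pnwv] add [mvfjs,dim,vhzcg] -> 7 lines: esif qxkwg mvfjs dim vhzcg kxxpf nlt
Hunk 3: at line 1 remove [mvfjs,dim,vhzcg] add [civ] -> 5 lines: esif qxkwg civ kxxpf nlt
Hunk 4: at line 1 remove [civ] add [xlw] -> 5 lines: esif qxkwg xlw kxxpf nlt
Hunk 5: at line 1 remove [xlw] add [igcb] -> 5 lines: esif qxkwg igcb kxxpf nlt
Hunk 6: at line 1 remove [igcb] add [erctc] -> 5 lines: esif qxkwg erctc kxxpf nlt
Hunk 7: at line 1 remove [erctc] add [zqb,jmb] -> 6 lines: esif qxkwg zqb jmb kxxpf nlt
Final line 6: nlt

Answer: nlt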